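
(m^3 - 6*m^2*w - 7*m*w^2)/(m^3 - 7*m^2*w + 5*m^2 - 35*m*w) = (m + w)/(m + 5)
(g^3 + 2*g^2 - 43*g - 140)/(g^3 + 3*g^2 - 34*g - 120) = (g - 7)/(g - 6)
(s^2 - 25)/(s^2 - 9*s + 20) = (s + 5)/(s - 4)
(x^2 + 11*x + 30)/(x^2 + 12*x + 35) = (x + 6)/(x + 7)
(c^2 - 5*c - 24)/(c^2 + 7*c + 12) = (c - 8)/(c + 4)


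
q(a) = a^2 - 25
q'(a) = 2*a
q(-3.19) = -14.82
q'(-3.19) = -6.38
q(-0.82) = -24.33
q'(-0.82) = -1.64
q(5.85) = 9.22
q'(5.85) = 11.70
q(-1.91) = -21.35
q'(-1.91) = -3.82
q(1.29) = -23.34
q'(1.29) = 2.58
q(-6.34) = 15.20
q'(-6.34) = -12.68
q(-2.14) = -20.42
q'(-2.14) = -4.28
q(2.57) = -18.40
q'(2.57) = 5.14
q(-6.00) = 11.00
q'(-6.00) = -12.00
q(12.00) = 119.00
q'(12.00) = 24.00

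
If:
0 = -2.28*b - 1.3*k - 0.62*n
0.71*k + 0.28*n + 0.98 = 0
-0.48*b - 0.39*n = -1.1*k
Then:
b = 0.90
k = -0.45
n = -2.37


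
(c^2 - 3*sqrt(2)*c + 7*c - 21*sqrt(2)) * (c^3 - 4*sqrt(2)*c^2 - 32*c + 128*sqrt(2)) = c^5 - 7*sqrt(2)*c^4 + 7*c^4 - 49*sqrt(2)*c^3 - 8*c^3 - 56*c^2 + 224*sqrt(2)*c^2 - 768*c + 1568*sqrt(2)*c - 5376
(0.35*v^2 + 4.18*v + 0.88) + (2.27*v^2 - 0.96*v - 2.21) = 2.62*v^2 + 3.22*v - 1.33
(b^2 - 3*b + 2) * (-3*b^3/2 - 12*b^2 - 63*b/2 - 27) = -3*b^5/2 - 15*b^4/2 + 3*b^3/2 + 87*b^2/2 + 18*b - 54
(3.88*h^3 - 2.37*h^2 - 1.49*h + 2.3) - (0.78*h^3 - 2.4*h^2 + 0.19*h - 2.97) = 3.1*h^3 + 0.0299999999999998*h^2 - 1.68*h + 5.27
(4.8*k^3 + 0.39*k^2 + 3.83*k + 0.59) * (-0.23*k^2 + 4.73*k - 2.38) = -1.104*k^5 + 22.6143*k^4 - 10.4602*k^3 + 17.052*k^2 - 6.3247*k - 1.4042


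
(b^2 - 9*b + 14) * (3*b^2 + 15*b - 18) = 3*b^4 - 12*b^3 - 111*b^2 + 372*b - 252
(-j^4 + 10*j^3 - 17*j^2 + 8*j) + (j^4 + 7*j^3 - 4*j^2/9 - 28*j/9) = 17*j^3 - 157*j^2/9 + 44*j/9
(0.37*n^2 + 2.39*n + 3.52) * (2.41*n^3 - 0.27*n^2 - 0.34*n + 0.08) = 0.8917*n^5 + 5.66*n^4 + 7.7121*n^3 - 1.7334*n^2 - 1.0056*n + 0.2816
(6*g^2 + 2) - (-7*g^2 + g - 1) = 13*g^2 - g + 3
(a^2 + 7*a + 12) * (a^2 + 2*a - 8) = a^4 + 9*a^3 + 18*a^2 - 32*a - 96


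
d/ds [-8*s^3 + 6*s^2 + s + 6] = -24*s^2 + 12*s + 1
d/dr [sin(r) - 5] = cos(r)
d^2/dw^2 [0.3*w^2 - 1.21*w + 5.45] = 0.600000000000000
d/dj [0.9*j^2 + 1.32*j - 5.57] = 1.8*j + 1.32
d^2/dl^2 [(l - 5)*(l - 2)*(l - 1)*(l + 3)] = 12*l^2 - 30*l - 14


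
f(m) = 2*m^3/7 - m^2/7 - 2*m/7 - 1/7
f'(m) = 6*m^2/7 - 2*m/7 - 2/7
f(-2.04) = -2.58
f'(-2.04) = 3.86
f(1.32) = -0.11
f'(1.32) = 0.83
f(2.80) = 4.21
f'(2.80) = 5.63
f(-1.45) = -0.90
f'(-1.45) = 1.93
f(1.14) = -0.23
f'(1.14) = 0.50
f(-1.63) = -1.29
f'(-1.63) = 2.46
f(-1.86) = -1.94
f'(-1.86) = 3.21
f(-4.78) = -33.25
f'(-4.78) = 20.66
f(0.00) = -0.14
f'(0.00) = -0.29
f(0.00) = -0.14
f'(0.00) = -0.29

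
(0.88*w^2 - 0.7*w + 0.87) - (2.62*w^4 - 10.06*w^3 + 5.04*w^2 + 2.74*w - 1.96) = -2.62*w^4 + 10.06*w^3 - 4.16*w^2 - 3.44*w + 2.83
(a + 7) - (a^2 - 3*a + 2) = -a^2 + 4*a + 5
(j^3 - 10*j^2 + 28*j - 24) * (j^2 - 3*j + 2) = j^5 - 13*j^4 + 60*j^3 - 128*j^2 + 128*j - 48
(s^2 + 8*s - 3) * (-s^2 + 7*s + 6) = -s^4 - s^3 + 65*s^2 + 27*s - 18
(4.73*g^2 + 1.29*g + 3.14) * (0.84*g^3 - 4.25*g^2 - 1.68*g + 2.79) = 3.9732*g^5 - 19.0189*g^4 - 10.7913*g^3 - 2.3155*g^2 - 1.6761*g + 8.7606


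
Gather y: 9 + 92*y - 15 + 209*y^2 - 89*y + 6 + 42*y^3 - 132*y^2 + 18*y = 42*y^3 + 77*y^2 + 21*y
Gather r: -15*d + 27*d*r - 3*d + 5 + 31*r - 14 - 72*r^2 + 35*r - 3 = -18*d - 72*r^2 + r*(27*d + 66) - 12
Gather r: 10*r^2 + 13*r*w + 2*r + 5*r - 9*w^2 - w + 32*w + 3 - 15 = 10*r^2 + r*(13*w + 7) - 9*w^2 + 31*w - 12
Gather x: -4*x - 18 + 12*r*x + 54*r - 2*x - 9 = 54*r + x*(12*r - 6) - 27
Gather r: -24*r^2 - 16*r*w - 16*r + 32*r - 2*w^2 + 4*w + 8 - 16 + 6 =-24*r^2 + r*(16 - 16*w) - 2*w^2 + 4*w - 2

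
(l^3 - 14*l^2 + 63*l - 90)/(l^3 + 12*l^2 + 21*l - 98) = (l^3 - 14*l^2 + 63*l - 90)/(l^3 + 12*l^2 + 21*l - 98)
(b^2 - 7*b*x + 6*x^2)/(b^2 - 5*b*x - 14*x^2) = (-b^2 + 7*b*x - 6*x^2)/(-b^2 + 5*b*x + 14*x^2)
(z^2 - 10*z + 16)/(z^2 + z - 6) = (z - 8)/(z + 3)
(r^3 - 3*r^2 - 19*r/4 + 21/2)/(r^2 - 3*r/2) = r - 3/2 - 7/r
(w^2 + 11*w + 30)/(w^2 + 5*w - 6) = (w + 5)/(w - 1)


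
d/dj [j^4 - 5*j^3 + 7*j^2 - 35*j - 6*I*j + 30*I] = 4*j^3 - 15*j^2 + 14*j - 35 - 6*I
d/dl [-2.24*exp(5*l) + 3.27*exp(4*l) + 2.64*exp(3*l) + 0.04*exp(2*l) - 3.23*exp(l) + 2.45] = (-11.2*exp(4*l) + 13.08*exp(3*l) + 7.92*exp(2*l) + 0.08*exp(l) - 3.23)*exp(l)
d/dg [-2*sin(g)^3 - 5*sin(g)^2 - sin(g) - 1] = (-10*sin(g) + 3*cos(2*g) - 4)*cos(g)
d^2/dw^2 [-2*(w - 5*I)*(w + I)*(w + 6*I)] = -12*w - 8*I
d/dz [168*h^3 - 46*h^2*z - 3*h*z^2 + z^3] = -46*h^2 - 6*h*z + 3*z^2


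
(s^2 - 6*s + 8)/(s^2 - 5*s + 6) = (s - 4)/(s - 3)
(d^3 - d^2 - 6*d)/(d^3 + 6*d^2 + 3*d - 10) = d*(d - 3)/(d^2 + 4*d - 5)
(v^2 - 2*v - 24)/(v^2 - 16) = (v - 6)/(v - 4)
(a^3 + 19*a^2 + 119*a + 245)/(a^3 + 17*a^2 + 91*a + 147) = (a + 5)/(a + 3)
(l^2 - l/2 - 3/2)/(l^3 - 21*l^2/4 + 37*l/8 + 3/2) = 4*(l + 1)/(4*l^2 - 15*l - 4)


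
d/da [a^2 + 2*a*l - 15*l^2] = 2*a + 2*l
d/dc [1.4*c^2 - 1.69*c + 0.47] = 2.8*c - 1.69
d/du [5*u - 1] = 5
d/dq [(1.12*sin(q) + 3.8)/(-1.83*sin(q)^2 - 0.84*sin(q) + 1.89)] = (2.0496*sin(q)^2 + 13.908*sin(q) + 5.3088)*cos(q)/(3.3489*sin(q)^4 + 3.0744*sin(q)^3 - 6.2118*sin(q)^2 - 3.1752*sin(q) + 3.5721)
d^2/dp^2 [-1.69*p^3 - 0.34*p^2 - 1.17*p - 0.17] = -10.14*p - 0.68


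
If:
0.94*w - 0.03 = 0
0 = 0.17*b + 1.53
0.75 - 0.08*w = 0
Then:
No Solution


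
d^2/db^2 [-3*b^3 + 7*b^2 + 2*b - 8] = 14 - 18*b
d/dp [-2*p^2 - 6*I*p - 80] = -4*p - 6*I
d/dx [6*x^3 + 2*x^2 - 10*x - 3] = 18*x^2 + 4*x - 10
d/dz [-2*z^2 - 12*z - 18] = -4*z - 12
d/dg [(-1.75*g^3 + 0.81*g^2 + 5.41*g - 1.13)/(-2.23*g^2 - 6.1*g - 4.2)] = (3.9025*g^4 + 21.35*g^3 + 29.1733*g^2 - 11.8438*g - 29.615)/(4.9729*g^4 + 27.206*g^3 + 55.942*g^2 + 51.24*g + 17.64)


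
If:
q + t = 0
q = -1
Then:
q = -1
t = 1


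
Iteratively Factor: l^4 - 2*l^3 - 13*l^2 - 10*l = (l)*(l^3 - 2*l^2 - 13*l - 10) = l*(l + 2)*(l^2 - 4*l - 5) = l*(l + 1)*(l + 2)*(l - 5)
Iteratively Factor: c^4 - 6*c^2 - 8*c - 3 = (c + 1)*(c^3 - c^2 - 5*c - 3) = (c + 1)^2*(c^2 - 2*c - 3) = (c - 3)*(c + 1)^2*(c + 1)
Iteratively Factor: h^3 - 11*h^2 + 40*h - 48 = (h - 3)*(h^2 - 8*h + 16) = (h - 4)*(h - 3)*(h - 4)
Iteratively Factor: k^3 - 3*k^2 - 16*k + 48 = (k - 4)*(k^2 + k - 12) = (k - 4)*(k - 3)*(k + 4)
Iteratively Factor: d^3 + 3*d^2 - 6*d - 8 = (d - 2)*(d^2 + 5*d + 4) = (d - 2)*(d + 4)*(d + 1)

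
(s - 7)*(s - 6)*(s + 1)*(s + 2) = s^4 - 10*s^3 + 5*s^2 + 100*s + 84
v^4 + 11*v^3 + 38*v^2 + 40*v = v*(v + 2)*(v + 4)*(v + 5)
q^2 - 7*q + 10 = (q - 5)*(q - 2)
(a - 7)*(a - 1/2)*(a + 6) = a^3 - 3*a^2/2 - 83*a/2 + 21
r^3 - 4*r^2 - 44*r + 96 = (r - 8)*(r - 2)*(r + 6)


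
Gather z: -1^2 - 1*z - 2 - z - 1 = -2*z - 4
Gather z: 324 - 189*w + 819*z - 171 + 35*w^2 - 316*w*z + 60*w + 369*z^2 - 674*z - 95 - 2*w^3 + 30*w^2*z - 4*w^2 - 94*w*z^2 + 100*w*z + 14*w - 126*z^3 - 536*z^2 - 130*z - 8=-2*w^3 + 31*w^2 - 115*w - 126*z^3 + z^2*(-94*w - 167) + z*(30*w^2 - 216*w + 15) + 50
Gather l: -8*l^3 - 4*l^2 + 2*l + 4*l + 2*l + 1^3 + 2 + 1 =-8*l^3 - 4*l^2 + 8*l + 4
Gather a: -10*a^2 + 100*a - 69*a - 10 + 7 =-10*a^2 + 31*a - 3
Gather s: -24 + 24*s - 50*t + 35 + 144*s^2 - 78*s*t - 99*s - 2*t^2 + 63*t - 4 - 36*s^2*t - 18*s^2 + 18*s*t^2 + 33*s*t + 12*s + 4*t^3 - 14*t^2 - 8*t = s^2*(126 - 36*t) + s*(18*t^2 - 45*t - 63) + 4*t^3 - 16*t^2 + 5*t + 7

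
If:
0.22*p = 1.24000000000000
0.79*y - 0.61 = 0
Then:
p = 5.64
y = 0.77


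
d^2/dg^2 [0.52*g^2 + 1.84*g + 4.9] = 1.04000000000000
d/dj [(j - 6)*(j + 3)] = 2*j - 3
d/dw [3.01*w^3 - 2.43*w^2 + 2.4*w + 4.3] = 9.03*w^2 - 4.86*w + 2.4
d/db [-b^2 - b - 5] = -2*b - 1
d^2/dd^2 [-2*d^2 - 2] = -4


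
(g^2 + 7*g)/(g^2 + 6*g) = (g + 7)/(g + 6)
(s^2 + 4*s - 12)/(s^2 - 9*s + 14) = (s + 6)/(s - 7)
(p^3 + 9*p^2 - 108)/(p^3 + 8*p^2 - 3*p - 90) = (p + 6)/(p + 5)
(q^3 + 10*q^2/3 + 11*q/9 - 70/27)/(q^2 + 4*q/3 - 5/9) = (9*q^2 + 15*q - 14)/(3*(3*q - 1))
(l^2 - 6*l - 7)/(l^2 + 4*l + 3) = (l - 7)/(l + 3)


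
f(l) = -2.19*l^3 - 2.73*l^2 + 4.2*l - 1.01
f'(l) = -6.57*l^2 - 5.46*l + 4.2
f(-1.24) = -6.24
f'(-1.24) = 0.87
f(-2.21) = 0.01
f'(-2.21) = -15.82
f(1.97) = -20.07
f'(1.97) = -32.05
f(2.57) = -45.42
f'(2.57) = -53.23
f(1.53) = -8.82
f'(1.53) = -19.53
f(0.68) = -0.10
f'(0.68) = -2.55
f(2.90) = -65.20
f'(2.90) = -66.89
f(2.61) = -47.58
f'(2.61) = -54.81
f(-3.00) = 20.95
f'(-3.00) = -38.55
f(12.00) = -4128.05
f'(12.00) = -1007.40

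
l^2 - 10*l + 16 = (l - 8)*(l - 2)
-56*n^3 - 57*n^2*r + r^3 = (-8*n + r)*(n + r)*(7*n + r)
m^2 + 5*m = m*(m + 5)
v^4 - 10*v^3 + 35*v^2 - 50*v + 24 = (v - 4)*(v - 3)*(v - 2)*(v - 1)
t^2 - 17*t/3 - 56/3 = (t - 8)*(t + 7/3)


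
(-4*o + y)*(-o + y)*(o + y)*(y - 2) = 4*o^3*y - 8*o^3 - o^2*y^2 + 2*o^2*y - 4*o*y^3 + 8*o*y^2 + y^4 - 2*y^3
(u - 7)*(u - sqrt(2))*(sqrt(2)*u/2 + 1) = sqrt(2)*u^3/2 - 7*sqrt(2)*u^2/2 - sqrt(2)*u + 7*sqrt(2)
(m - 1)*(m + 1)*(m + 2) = m^3 + 2*m^2 - m - 2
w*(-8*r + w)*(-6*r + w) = 48*r^2*w - 14*r*w^2 + w^3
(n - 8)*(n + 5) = n^2 - 3*n - 40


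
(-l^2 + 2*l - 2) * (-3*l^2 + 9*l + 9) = 3*l^4 - 15*l^3 + 15*l^2 - 18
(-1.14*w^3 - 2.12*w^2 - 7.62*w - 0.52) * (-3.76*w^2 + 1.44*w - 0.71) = 4.2864*w^5 + 6.3296*w^4 + 26.4078*w^3 - 7.5124*w^2 + 4.6614*w + 0.3692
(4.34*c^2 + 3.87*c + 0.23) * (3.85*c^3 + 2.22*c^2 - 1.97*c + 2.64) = 16.709*c^5 + 24.5343*c^4 + 0.927100000000001*c^3 + 4.3443*c^2 + 9.7637*c + 0.6072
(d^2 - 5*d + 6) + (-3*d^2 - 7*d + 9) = -2*d^2 - 12*d + 15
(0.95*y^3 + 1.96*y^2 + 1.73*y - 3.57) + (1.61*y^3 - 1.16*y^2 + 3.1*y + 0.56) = 2.56*y^3 + 0.8*y^2 + 4.83*y - 3.01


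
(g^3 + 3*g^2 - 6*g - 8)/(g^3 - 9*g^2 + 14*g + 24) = (g^2 + 2*g - 8)/(g^2 - 10*g + 24)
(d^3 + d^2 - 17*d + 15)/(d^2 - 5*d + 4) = (d^2 + 2*d - 15)/(d - 4)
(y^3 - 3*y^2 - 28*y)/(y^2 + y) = (y^2 - 3*y - 28)/(y + 1)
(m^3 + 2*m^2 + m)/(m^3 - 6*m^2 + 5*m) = (m^2 + 2*m + 1)/(m^2 - 6*m + 5)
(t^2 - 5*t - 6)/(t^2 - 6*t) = (t + 1)/t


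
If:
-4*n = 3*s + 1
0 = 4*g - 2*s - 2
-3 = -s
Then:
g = 2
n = -5/2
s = 3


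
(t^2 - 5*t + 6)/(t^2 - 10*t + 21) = (t - 2)/(t - 7)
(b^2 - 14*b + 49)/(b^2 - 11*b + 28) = (b - 7)/(b - 4)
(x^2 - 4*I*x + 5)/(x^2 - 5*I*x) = (x + I)/x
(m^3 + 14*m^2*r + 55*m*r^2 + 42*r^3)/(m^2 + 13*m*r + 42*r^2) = m + r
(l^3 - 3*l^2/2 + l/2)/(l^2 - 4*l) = (2*l^2 - 3*l + 1)/(2*(l - 4))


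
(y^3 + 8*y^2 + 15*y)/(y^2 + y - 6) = y*(y + 5)/(y - 2)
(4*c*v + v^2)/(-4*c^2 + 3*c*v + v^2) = v/(-c + v)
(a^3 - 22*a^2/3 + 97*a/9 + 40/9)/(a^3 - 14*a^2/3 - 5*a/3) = (a - 8/3)/a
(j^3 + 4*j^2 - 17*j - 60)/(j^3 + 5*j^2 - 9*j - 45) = (j - 4)/(j - 3)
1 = 1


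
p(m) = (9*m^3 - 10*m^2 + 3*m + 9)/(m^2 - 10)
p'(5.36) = 1.51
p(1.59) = -3.30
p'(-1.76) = -23.29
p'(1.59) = -6.69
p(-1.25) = 3.31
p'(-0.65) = -2.86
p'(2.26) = -32.52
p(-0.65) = -0.04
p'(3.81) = -68.79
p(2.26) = -14.02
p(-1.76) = 11.06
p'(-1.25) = -9.30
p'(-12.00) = 8.08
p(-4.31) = -106.14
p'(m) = -2*m*(9*m^3 - 10*m^2 + 3*m + 9)/(m^2 - 10)^2 + (27*m^2 - 20*m + 3)/(m^2 - 10)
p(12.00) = 105.65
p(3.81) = 82.60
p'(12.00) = 8.32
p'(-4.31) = -37.80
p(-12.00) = -127.01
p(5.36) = 60.00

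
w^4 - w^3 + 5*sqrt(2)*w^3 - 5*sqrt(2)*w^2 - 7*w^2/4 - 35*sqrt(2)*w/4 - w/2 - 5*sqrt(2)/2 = (w - 2)*(w + 1/2)^2*(w + 5*sqrt(2))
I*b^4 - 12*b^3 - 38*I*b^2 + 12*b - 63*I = (b + 3*I)^2*(b + 7*I)*(I*b + 1)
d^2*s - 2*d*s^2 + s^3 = s*(-d + s)^2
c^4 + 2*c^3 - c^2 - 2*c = c*(c - 1)*(c + 1)*(c + 2)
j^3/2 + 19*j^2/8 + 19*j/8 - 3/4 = (j/2 + 1)*(j - 1/4)*(j + 3)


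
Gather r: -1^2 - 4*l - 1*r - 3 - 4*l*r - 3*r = -4*l + r*(-4*l - 4) - 4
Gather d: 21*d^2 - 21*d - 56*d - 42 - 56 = 21*d^2 - 77*d - 98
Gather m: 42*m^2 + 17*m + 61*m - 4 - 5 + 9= 42*m^2 + 78*m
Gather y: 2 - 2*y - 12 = -2*y - 10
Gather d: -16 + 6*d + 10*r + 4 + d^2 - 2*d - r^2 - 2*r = d^2 + 4*d - r^2 + 8*r - 12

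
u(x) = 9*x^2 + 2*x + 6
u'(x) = 18*x + 2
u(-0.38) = 6.54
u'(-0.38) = -4.84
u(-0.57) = 7.78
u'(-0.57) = -8.26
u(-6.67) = 393.06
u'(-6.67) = -118.06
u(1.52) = 29.83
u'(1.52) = 29.36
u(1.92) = 43.02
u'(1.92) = 36.56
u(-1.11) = 14.87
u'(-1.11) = -17.98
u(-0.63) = 8.31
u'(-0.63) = -9.34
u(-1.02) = 13.32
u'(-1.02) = -16.36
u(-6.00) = 318.00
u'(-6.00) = -106.00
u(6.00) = 342.00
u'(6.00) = 110.00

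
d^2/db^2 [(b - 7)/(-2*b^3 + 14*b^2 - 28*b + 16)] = (-(b - 7)*(3*b^2 - 14*b + 14)^2 + (3*b^2 - 14*b + (b - 7)*(3*b - 7) + 14)*(b^3 - 7*b^2 + 14*b - 8))/(b^3 - 7*b^2 + 14*b - 8)^3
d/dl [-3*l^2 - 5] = -6*l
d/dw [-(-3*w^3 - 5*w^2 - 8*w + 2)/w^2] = 3 - 8/w^2 + 4/w^3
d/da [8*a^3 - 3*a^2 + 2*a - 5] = 24*a^2 - 6*a + 2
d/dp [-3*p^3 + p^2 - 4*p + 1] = -9*p^2 + 2*p - 4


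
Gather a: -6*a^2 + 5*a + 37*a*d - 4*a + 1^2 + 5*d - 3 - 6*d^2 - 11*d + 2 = -6*a^2 + a*(37*d + 1) - 6*d^2 - 6*d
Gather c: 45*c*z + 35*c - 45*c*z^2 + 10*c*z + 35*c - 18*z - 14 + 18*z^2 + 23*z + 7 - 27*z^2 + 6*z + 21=c*(-45*z^2 + 55*z + 70) - 9*z^2 + 11*z + 14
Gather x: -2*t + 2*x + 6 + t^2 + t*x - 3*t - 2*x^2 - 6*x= t^2 - 5*t - 2*x^2 + x*(t - 4) + 6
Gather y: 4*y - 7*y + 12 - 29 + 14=-3*y - 3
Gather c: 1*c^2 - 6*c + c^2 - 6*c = 2*c^2 - 12*c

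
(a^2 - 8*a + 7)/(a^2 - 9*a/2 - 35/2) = 2*(a - 1)/(2*a + 5)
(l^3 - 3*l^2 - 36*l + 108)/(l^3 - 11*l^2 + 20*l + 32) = (l^3 - 3*l^2 - 36*l + 108)/(l^3 - 11*l^2 + 20*l + 32)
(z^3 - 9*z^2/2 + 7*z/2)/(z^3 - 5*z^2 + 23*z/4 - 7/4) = 2*z/(2*z - 1)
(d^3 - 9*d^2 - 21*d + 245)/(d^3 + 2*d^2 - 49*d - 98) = (d^2 - 2*d - 35)/(d^2 + 9*d + 14)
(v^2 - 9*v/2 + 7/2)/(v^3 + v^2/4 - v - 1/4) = 2*(2*v - 7)/(4*v^2 + 5*v + 1)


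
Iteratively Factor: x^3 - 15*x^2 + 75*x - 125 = (x - 5)*(x^2 - 10*x + 25) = (x - 5)^2*(x - 5)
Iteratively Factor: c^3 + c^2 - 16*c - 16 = (c + 4)*(c^2 - 3*c - 4) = (c - 4)*(c + 4)*(c + 1)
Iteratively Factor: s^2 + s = (s + 1)*(s)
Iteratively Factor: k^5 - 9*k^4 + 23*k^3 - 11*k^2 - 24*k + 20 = (k - 2)*(k^4 - 7*k^3 + 9*k^2 + 7*k - 10) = (k - 2)*(k - 1)*(k^3 - 6*k^2 + 3*k + 10) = (k - 2)*(k - 1)*(k + 1)*(k^2 - 7*k + 10) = (k - 2)^2*(k - 1)*(k + 1)*(k - 5)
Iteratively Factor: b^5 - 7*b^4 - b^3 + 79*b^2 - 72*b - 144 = (b + 1)*(b^4 - 8*b^3 + 7*b^2 + 72*b - 144) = (b + 1)*(b + 3)*(b^3 - 11*b^2 + 40*b - 48) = (b - 4)*(b + 1)*(b + 3)*(b^2 - 7*b + 12) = (b - 4)*(b - 3)*(b + 1)*(b + 3)*(b - 4)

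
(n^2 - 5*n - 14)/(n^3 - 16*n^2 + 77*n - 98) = (n + 2)/(n^2 - 9*n + 14)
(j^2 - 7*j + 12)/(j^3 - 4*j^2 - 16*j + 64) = (j - 3)/(j^2 - 16)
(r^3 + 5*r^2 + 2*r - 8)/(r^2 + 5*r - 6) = (r^2 + 6*r + 8)/(r + 6)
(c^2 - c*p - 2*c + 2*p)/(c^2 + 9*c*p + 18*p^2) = (c^2 - c*p - 2*c + 2*p)/(c^2 + 9*c*p + 18*p^2)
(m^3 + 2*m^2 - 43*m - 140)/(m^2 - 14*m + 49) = (m^2 + 9*m + 20)/(m - 7)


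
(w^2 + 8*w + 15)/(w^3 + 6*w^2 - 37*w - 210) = (w + 3)/(w^2 + w - 42)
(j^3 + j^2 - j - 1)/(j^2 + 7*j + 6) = (j^2 - 1)/(j + 6)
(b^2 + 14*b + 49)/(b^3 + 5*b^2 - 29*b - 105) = (b + 7)/(b^2 - 2*b - 15)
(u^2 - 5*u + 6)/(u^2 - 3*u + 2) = (u - 3)/(u - 1)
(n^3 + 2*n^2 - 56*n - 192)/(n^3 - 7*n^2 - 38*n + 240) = (n + 4)/(n - 5)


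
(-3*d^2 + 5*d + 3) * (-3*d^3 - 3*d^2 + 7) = 9*d^5 - 6*d^4 - 24*d^3 - 30*d^2 + 35*d + 21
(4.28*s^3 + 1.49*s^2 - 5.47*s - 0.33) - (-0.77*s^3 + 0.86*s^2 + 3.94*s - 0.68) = 5.05*s^3 + 0.63*s^2 - 9.41*s + 0.35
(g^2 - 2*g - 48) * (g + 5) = g^3 + 3*g^2 - 58*g - 240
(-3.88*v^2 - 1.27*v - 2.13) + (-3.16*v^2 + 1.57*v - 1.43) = -7.04*v^2 + 0.3*v - 3.56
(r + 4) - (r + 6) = -2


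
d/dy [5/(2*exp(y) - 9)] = -10*exp(y)/(2*exp(y) - 9)^2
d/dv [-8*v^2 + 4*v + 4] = 4 - 16*v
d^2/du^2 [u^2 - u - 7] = 2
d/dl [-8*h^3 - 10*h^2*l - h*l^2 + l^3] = -10*h^2 - 2*h*l + 3*l^2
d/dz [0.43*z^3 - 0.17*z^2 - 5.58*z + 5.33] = 1.29*z^2 - 0.34*z - 5.58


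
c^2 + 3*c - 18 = (c - 3)*(c + 6)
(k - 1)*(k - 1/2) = k^2 - 3*k/2 + 1/2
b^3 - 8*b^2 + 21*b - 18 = (b - 3)^2*(b - 2)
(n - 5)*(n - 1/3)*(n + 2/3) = n^3 - 14*n^2/3 - 17*n/9 + 10/9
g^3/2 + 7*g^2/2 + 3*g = g*(g/2 + 1/2)*(g + 6)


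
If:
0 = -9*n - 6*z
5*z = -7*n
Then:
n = 0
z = 0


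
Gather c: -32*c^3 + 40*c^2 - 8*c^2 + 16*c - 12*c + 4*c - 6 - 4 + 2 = -32*c^3 + 32*c^2 + 8*c - 8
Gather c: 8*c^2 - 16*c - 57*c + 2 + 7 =8*c^2 - 73*c + 9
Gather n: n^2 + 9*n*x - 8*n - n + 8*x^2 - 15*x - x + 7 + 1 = n^2 + n*(9*x - 9) + 8*x^2 - 16*x + 8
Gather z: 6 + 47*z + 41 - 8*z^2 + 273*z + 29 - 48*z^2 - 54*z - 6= -56*z^2 + 266*z + 70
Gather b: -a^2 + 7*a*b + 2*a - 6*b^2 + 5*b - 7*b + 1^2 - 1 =-a^2 + 2*a - 6*b^2 + b*(7*a - 2)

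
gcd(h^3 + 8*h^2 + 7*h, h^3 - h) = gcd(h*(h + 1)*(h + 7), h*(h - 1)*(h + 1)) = h^2 + h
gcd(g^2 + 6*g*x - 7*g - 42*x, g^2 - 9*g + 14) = g - 7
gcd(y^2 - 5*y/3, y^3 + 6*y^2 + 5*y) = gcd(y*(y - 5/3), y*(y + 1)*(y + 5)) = y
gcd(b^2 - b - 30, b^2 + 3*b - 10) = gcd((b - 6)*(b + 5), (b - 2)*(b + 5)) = b + 5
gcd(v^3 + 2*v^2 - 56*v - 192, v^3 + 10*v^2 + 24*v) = v^2 + 10*v + 24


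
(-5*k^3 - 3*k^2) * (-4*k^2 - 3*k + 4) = 20*k^5 + 27*k^4 - 11*k^3 - 12*k^2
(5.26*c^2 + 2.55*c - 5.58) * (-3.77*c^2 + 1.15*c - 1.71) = -19.8302*c^4 - 3.5645*c^3 + 14.9745*c^2 - 10.7775*c + 9.5418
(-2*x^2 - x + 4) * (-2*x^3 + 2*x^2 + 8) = 4*x^5 - 2*x^4 - 10*x^3 - 8*x^2 - 8*x + 32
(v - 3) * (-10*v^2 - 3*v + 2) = -10*v^3 + 27*v^2 + 11*v - 6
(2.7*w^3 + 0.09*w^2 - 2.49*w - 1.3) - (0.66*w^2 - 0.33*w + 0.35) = 2.7*w^3 - 0.57*w^2 - 2.16*w - 1.65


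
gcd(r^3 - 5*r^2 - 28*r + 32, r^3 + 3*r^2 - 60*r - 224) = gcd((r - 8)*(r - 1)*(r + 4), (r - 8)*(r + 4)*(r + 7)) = r^2 - 4*r - 32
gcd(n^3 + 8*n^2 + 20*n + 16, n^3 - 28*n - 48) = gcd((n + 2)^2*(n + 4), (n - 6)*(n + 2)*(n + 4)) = n^2 + 6*n + 8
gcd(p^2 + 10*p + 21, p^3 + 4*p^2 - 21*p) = p + 7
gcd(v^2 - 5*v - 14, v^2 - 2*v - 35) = v - 7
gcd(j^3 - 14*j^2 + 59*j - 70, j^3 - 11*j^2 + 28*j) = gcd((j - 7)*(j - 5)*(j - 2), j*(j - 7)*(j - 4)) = j - 7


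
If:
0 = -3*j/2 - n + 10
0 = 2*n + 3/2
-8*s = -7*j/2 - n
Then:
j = 43/6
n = -3/4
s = 73/24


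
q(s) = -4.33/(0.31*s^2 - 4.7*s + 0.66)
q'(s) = -4.33*(4.7 - 0.62*s)/(0.31*s^2 - 4.7*s + 0.66)^2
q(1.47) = 0.78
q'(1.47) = -0.53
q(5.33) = 0.28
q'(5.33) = -0.02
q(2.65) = 0.45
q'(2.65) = -0.14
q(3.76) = 0.34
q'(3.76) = -0.06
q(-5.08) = -0.13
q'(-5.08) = -0.03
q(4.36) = 0.31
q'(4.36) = -0.04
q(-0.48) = -1.45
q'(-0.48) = -2.42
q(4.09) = 0.32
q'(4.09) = -0.05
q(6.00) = 0.26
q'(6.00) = -0.02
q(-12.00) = -0.04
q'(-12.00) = -0.01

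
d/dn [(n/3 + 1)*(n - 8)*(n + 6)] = n^2 + 2*n/3 - 18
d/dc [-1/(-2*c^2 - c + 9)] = (-4*c - 1)/(2*c^2 + c - 9)^2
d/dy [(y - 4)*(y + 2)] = 2*y - 2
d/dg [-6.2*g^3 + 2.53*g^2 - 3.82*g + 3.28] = -18.6*g^2 + 5.06*g - 3.82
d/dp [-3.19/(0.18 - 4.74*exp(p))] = -15.1206*exp(p)/(4.74*exp(p) - 0.18)^2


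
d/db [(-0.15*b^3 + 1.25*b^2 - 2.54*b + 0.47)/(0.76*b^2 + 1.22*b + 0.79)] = (-0.114*b^4 - 0.366*b^3 + 3.0999*b^2 + 1.2606*b - 2.58)/(0.5776*b^4 + 1.8544*b^3 + 2.6892*b^2 + 1.9276*b + 0.6241)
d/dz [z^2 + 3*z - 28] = 2*z + 3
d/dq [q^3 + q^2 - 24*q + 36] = 3*q^2 + 2*q - 24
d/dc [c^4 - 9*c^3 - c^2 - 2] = c*(4*c^2 - 27*c - 2)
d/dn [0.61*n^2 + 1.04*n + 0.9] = 1.22*n + 1.04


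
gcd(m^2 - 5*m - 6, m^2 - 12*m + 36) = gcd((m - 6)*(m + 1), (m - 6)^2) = m - 6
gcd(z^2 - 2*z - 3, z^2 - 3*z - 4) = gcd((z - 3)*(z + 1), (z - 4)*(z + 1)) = z + 1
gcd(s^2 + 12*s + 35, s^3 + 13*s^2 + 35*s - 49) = s + 7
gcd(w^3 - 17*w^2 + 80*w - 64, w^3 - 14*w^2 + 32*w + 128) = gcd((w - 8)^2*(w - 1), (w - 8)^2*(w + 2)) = w^2 - 16*w + 64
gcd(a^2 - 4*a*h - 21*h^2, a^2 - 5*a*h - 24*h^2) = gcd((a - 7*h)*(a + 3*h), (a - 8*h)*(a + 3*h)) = a + 3*h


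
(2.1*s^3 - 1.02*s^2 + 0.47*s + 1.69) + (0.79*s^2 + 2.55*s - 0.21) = 2.1*s^3 - 0.23*s^2 + 3.02*s + 1.48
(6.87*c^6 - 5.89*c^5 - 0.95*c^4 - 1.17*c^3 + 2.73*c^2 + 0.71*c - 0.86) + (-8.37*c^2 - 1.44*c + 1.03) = 6.87*c^6 - 5.89*c^5 - 0.95*c^4 - 1.17*c^3 - 5.64*c^2 - 0.73*c + 0.17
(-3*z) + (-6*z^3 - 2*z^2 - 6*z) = -6*z^3 - 2*z^2 - 9*z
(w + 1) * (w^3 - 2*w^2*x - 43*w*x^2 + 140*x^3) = w^4 - 2*w^3*x + w^3 - 43*w^2*x^2 - 2*w^2*x + 140*w*x^3 - 43*w*x^2 + 140*x^3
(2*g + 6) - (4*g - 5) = 11 - 2*g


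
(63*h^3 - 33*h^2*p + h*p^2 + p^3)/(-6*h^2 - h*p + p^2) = (-21*h^2 + 4*h*p + p^2)/(2*h + p)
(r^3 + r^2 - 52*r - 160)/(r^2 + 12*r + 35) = (r^2 - 4*r - 32)/(r + 7)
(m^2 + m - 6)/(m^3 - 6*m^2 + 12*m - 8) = (m + 3)/(m^2 - 4*m + 4)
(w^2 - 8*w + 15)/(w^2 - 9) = (w - 5)/(w + 3)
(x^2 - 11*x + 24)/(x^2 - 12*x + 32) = (x - 3)/(x - 4)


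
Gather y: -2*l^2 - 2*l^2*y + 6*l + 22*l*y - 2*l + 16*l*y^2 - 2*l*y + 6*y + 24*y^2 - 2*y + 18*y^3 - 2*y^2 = -2*l^2 + 4*l + 18*y^3 + y^2*(16*l + 22) + y*(-2*l^2 + 20*l + 4)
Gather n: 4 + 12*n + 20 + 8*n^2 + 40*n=8*n^2 + 52*n + 24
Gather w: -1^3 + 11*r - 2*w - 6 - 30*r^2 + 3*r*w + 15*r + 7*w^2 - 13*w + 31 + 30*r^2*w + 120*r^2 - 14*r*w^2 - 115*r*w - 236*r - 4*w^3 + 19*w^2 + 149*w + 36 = 90*r^2 - 210*r - 4*w^3 + w^2*(26 - 14*r) + w*(30*r^2 - 112*r + 134) + 60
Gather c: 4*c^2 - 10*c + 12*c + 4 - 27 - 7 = 4*c^2 + 2*c - 30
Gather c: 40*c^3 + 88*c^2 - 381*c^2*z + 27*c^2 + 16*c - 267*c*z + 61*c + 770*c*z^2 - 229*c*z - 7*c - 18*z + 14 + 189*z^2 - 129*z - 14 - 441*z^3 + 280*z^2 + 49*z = 40*c^3 + c^2*(115 - 381*z) + c*(770*z^2 - 496*z + 70) - 441*z^3 + 469*z^2 - 98*z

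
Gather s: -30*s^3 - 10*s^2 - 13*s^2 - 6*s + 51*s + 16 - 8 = -30*s^3 - 23*s^2 + 45*s + 8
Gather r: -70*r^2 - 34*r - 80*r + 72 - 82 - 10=-70*r^2 - 114*r - 20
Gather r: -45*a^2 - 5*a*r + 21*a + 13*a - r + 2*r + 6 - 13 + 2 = -45*a^2 + 34*a + r*(1 - 5*a) - 5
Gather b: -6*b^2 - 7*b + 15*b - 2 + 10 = -6*b^2 + 8*b + 8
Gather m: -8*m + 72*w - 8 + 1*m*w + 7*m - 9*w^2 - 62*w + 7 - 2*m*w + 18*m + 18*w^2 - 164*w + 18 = m*(17 - w) + 9*w^2 - 154*w + 17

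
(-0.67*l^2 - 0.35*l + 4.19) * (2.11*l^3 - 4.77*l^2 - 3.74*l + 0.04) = -1.4137*l^5 + 2.4574*l^4 + 13.0162*l^3 - 18.7041*l^2 - 15.6846*l + 0.1676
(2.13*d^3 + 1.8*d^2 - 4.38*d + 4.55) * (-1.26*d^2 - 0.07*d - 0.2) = -2.6838*d^5 - 2.4171*d^4 + 4.9668*d^3 - 5.7864*d^2 + 0.5575*d - 0.91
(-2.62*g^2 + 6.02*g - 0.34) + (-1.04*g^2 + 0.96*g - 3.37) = -3.66*g^2 + 6.98*g - 3.71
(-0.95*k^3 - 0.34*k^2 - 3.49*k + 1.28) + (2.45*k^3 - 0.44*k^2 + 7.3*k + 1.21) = 1.5*k^3 - 0.78*k^2 + 3.81*k + 2.49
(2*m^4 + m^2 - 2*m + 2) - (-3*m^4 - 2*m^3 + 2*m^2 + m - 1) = 5*m^4 + 2*m^3 - m^2 - 3*m + 3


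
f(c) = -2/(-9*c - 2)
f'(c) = -18/(-9*c - 2)^2 = -18/(9*c + 2)^2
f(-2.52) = -0.10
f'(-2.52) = -0.04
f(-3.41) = -0.07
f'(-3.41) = -0.02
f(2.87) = 0.07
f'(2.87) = -0.02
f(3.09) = 0.07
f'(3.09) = -0.02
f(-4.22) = -0.06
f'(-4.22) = -0.01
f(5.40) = 0.04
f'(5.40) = -0.01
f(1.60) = 0.12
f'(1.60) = -0.07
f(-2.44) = -0.10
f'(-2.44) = -0.05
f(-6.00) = -0.04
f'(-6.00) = -0.00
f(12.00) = 0.02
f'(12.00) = 0.00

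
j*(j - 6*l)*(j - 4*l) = j^3 - 10*j^2*l + 24*j*l^2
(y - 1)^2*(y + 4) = y^3 + 2*y^2 - 7*y + 4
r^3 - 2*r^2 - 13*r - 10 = (r - 5)*(r + 1)*(r + 2)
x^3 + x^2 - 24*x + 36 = (x - 3)*(x - 2)*(x + 6)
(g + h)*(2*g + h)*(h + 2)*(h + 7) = 2*g^2*h^2 + 18*g^2*h + 28*g^2 + 3*g*h^3 + 27*g*h^2 + 42*g*h + h^4 + 9*h^3 + 14*h^2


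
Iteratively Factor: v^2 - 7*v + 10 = (v - 2)*(v - 5)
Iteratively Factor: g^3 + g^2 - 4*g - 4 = (g - 2)*(g^2 + 3*g + 2) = (g - 2)*(g + 1)*(g + 2)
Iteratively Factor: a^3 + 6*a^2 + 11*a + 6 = (a + 3)*(a^2 + 3*a + 2) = (a + 1)*(a + 3)*(a + 2)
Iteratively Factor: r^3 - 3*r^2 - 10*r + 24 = (r + 3)*(r^2 - 6*r + 8) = (r - 4)*(r + 3)*(r - 2)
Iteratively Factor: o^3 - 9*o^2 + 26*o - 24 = (o - 3)*(o^2 - 6*o + 8) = (o - 4)*(o - 3)*(o - 2)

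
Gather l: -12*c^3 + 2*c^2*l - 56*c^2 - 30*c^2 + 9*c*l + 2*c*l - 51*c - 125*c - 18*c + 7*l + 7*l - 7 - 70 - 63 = -12*c^3 - 86*c^2 - 194*c + l*(2*c^2 + 11*c + 14) - 140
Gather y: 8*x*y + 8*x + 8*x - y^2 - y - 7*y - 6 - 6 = 16*x - y^2 + y*(8*x - 8) - 12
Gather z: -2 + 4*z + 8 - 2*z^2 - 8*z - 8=-2*z^2 - 4*z - 2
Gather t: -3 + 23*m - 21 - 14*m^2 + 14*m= -14*m^2 + 37*m - 24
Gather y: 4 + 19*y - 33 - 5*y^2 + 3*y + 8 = -5*y^2 + 22*y - 21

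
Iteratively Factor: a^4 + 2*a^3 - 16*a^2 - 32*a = (a - 4)*(a^3 + 6*a^2 + 8*a) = (a - 4)*(a + 2)*(a^2 + 4*a) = a*(a - 4)*(a + 2)*(a + 4)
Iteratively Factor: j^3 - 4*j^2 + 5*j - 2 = (j - 1)*(j^2 - 3*j + 2) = (j - 2)*(j - 1)*(j - 1)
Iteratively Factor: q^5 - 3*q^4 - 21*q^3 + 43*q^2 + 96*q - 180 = (q - 2)*(q^4 - q^3 - 23*q^2 - 3*q + 90) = (q - 2)*(q + 3)*(q^3 - 4*q^2 - 11*q + 30) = (q - 5)*(q - 2)*(q + 3)*(q^2 + q - 6) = (q - 5)*(q - 2)*(q + 3)^2*(q - 2)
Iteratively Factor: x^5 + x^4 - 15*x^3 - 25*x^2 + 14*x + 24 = (x + 2)*(x^4 - x^3 - 13*x^2 + x + 12) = (x - 4)*(x + 2)*(x^3 + 3*x^2 - x - 3) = (x - 4)*(x + 1)*(x + 2)*(x^2 + 2*x - 3) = (x - 4)*(x - 1)*(x + 1)*(x + 2)*(x + 3)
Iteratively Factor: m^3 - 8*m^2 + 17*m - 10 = (m - 5)*(m^2 - 3*m + 2) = (m - 5)*(m - 2)*(m - 1)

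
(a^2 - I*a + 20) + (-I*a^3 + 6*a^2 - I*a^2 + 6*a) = -I*a^3 + 7*a^2 - I*a^2 + 6*a - I*a + 20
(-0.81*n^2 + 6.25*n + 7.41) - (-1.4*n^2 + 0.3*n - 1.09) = 0.59*n^2 + 5.95*n + 8.5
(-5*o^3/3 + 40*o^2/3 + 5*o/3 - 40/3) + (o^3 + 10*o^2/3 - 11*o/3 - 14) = -2*o^3/3 + 50*o^2/3 - 2*o - 82/3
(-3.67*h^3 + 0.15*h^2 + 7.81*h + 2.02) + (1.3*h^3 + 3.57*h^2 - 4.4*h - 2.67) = -2.37*h^3 + 3.72*h^2 + 3.41*h - 0.65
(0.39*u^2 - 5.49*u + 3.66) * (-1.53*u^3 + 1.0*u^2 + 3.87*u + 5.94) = -0.5967*u^5 + 8.7897*u^4 - 9.5805*u^3 - 15.2697*u^2 - 18.4464*u + 21.7404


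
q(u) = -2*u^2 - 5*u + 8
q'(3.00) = -17.00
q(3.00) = -25.00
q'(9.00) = -41.00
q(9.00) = -199.00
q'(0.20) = -5.80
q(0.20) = 6.92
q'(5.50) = -27.00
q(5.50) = -80.00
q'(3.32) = -18.28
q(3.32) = -30.64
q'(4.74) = -23.96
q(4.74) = -60.64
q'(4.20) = -21.80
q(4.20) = -48.28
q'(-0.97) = -1.12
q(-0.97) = 10.97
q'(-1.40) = 0.60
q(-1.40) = 11.08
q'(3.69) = -19.76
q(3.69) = -37.68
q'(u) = -4*u - 5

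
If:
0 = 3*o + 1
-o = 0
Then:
No Solution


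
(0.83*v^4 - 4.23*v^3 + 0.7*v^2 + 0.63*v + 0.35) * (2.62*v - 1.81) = 2.1746*v^5 - 12.5849*v^4 + 9.4903*v^3 + 0.3836*v^2 - 0.2233*v - 0.6335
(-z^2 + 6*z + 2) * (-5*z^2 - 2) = 5*z^4 - 30*z^3 - 8*z^2 - 12*z - 4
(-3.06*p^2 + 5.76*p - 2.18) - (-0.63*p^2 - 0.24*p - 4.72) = -2.43*p^2 + 6.0*p + 2.54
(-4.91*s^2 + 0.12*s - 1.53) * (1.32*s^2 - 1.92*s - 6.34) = -6.4812*s^4 + 9.5856*s^3 + 28.8794*s^2 + 2.1768*s + 9.7002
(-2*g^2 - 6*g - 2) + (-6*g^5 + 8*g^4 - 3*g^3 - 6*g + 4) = -6*g^5 + 8*g^4 - 3*g^3 - 2*g^2 - 12*g + 2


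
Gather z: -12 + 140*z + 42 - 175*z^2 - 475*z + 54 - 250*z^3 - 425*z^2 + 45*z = -250*z^3 - 600*z^2 - 290*z + 84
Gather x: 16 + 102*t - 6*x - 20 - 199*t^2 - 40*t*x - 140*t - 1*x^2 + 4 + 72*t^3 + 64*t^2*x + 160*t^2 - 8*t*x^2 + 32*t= 72*t^3 - 39*t^2 - 6*t + x^2*(-8*t - 1) + x*(64*t^2 - 40*t - 6)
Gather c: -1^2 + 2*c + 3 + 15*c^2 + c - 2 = 15*c^2 + 3*c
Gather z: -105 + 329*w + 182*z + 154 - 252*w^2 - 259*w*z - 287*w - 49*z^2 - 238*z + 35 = -252*w^2 + 42*w - 49*z^2 + z*(-259*w - 56) + 84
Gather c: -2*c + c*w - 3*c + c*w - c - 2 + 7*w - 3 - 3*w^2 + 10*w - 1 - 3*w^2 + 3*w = c*(2*w - 6) - 6*w^2 + 20*w - 6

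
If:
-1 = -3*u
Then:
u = 1/3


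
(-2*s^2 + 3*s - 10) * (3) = -6*s^2 + 9*s - 30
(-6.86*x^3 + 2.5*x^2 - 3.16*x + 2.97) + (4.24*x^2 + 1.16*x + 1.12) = -6.86*x^3 + 6.74*x^2 - 2.0*x + 4.09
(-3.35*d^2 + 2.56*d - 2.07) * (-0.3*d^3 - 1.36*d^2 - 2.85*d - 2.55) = 1.005*d^5 + 3.788*d^4 + 6.6869*d^3 + 4.0617*d^2 - 0.6285*d + 5.2785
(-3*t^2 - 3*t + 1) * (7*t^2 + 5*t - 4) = -21*t^4 - 36*t^3 + 4*t^2 + 17*t - 4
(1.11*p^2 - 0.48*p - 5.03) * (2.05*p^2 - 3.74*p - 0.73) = 2.2755*p^4 - 5.1354*p^3 - 9.3266*p^2 + 19.1626*p + 3.6719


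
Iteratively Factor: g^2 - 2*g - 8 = (g - 4)*(g + 2)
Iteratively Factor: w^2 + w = (w + 1)*(w)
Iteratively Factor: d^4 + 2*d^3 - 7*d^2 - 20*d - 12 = (d - 3)*(d^3 + 5*d^2 + 8*d + 4) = (d - 3)*(d + 2)*(d^2 + 3*d + 2) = (d - 3)*(d + 2)^2*(d + 1)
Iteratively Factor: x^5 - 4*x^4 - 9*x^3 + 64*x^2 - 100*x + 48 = (x - 1)*(x^4 - 3*x^3 - 12*x^2 + 52*x - 48) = (x - 2)*(x - 1)*(x^3 - x^2 - 14*x + 24) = (x - 3)*(x - 2)*(x - 1)*(x^2 + 2*x - 8) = (x - 3)*(x - 2)^2*(x - 1)*(x + 4)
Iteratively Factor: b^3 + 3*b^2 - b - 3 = (b - 1)*(b^2 + 4*b + 3) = (b - 1)*(b + 3)*(b + 1)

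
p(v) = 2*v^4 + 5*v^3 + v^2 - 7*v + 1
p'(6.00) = 2273.00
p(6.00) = 3667.00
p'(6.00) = 2273.00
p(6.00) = 3667.00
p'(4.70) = 1164.33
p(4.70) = 1485.24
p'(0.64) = 2.52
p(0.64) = -1.42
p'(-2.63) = -54.04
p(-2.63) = 31.06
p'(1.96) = 114.78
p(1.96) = 58.29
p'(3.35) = 468.80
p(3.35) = 428.64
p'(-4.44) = -420.40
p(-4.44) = 391.40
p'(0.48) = -1.70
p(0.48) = -1.47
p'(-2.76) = -66.45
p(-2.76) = 38.87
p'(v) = 8*v^3 + 15*v^2 + 2*v - 7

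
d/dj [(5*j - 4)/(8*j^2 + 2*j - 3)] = (-40*j^2 + 64*j - 7)/(64*j^4 + 32*j^3 - 44*j^2 - 12*j + 9)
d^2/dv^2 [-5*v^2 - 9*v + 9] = -10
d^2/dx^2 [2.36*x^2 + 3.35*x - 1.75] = 4.72000000000000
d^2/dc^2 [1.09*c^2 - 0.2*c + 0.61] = 2.18000000000000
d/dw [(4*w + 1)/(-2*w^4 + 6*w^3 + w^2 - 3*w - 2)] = (-8*w^4 + 24*w^3 + 4*w^2 - 12*w + (4*w + 1)*(8*w^3 - 18*w^2 - 2*w + 3) - 8)/(2*w^4 - 6*w^3 - w^2 + 3*w + 2)^2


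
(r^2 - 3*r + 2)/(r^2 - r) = (r - 2)/r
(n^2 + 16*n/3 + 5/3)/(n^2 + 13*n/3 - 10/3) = (3*n + 1)/(3*n - 2)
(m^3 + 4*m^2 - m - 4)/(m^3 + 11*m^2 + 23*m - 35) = (m^2 + 5*m + 4)/(m^2 + 12*m + 35)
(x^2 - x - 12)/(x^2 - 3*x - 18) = (x - 4)/(x - 6)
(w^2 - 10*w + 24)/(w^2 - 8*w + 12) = (w - 4)/(w - 2)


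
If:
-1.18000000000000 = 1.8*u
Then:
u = -0.66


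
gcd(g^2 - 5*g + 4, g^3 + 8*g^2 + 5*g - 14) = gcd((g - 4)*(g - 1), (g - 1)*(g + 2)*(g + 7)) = g - 1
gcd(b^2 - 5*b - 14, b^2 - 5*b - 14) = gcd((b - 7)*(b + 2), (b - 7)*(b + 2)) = b^2 - 5*b - 14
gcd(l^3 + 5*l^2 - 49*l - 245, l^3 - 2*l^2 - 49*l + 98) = l^2 - 49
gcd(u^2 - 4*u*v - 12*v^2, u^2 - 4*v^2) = u + 2*v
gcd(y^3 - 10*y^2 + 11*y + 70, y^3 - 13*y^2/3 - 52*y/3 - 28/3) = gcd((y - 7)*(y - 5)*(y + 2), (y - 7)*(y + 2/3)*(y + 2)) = y^2 - 5*y - 14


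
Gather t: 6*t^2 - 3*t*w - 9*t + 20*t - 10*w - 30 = 6*t^2 + t*(11 - 3*w) - 10*w - 30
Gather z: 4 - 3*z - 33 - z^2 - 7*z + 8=-z^2 - 10*z - 21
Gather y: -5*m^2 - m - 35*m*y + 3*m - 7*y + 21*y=-5*m^2 + 2*m + y*(14 - 35*m)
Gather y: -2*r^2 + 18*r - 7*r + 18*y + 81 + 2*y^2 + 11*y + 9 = -2*r^2 + 11*r + 2*y^2 + 29*y + 90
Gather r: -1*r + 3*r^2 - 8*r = 3*r^2 - 9*r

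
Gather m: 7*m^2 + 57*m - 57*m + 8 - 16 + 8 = 7*m^2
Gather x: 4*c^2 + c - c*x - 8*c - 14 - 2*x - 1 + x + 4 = 4*c^2 - 7*c + x*(-c - 1) - 11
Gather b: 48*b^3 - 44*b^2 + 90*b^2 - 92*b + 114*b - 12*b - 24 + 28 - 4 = 48*b^3 + 46*b^2 + 10*b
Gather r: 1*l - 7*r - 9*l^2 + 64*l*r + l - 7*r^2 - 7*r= -9*l^2 + 2*l - 7*r^2 + r*(64*l - 14)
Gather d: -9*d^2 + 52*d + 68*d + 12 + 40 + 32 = -9*d^2 + 120*d + 84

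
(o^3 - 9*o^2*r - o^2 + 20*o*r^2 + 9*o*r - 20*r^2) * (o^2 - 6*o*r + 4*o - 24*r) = o^5 - 15*o^4*r + 3*o^4 + 74*o^3*r^2 - 45*o^3*r - 4*o^3 - 120*o^2*r^3 + 222*o^2*r^2 + 60*o^2*r - 360*o*r^3 - 296*o*r^2 + 480*r^3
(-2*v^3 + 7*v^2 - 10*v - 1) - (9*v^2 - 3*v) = -2*v^3 - 2*v^2 - 7*v - 1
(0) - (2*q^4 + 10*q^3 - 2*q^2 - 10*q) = -2*q^4 - 10*q^3 + 2*q^2 + 10*q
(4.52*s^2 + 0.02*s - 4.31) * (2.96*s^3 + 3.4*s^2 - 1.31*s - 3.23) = 13.3792*s^5 + 15.4272*s^4 - 18.6108*s^3 - 29.2798*s^2 + 5.5815*s + 13.9213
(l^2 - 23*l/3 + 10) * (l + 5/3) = l^3 - 6*l^2 - 25*l/9 + 50/3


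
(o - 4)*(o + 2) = o^2 - 2*o - 8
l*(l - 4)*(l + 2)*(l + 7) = l^4 + 5*l^3 - 22*l^2 - 56*l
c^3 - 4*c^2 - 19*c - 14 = (c - 7)*(c + 1)*(c + 2)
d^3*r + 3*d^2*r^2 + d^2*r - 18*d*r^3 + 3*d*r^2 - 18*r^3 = (d - 3*r)*(d + 6*r)*(d*r + r)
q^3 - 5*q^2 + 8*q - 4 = (q - 2)^2*(q - 1)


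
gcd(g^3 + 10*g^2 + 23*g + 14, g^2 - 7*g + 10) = 1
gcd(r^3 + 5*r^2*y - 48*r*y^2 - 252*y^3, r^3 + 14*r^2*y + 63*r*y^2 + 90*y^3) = r + 6*y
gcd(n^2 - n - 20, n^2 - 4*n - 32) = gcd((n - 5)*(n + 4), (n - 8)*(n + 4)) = n + 4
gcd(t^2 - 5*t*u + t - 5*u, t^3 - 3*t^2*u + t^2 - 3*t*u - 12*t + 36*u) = 1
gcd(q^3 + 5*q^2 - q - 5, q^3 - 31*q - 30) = q^2 + 6*q + 5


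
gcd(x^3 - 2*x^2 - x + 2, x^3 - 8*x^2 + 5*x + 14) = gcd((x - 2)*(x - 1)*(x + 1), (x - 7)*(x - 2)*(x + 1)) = x^2 - x - 2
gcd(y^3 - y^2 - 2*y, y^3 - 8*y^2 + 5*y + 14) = y^2 - y - 2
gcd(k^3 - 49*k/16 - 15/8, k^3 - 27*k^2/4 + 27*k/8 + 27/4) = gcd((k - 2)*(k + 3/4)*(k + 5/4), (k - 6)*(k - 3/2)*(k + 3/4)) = k + 3/4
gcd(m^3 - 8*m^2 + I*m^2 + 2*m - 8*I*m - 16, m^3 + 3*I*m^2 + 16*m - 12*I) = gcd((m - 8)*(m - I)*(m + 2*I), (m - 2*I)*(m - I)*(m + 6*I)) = m - I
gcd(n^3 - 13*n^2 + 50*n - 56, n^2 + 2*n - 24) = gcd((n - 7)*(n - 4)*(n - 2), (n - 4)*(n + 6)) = n - 4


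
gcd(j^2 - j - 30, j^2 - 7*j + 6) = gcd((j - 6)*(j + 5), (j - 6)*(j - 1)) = j - 6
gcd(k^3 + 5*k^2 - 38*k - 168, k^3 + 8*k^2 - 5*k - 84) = k^2 + 11*k + 28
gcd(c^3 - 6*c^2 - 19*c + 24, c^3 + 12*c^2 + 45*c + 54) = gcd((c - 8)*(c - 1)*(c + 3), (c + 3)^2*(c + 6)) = c + 3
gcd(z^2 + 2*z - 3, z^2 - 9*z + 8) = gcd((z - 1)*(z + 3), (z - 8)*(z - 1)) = z - 1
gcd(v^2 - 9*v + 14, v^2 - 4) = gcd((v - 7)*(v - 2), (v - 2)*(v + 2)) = v - 2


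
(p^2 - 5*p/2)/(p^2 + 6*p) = (p - 5/2)/(p + 6)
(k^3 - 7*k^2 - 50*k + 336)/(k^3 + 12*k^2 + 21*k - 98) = (k^2 - 14*k + 48)/(k^2 + 5*k - 14)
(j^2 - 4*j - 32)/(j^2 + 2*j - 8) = (j - 8)/(j - 2)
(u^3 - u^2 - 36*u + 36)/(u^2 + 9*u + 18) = (u^2 - 7*u + 6)/(u + 3)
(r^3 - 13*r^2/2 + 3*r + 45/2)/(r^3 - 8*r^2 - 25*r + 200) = (2*r^2 - 3*r - 9)/(2*(r^2 - 3*r - 40))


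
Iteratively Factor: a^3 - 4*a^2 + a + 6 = (a + 1)*(a^2 - 5*a + 6) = (a - 2)*(a + 1)*(a - 3)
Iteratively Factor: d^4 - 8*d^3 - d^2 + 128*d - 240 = (d - 3)*(d^3 - 5*d^2 - 16*d + 80) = (d - 5)*(d - 3)*(d^2 - 16) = (d - 5)*(d - 3)*(d + 4)*(d - 4)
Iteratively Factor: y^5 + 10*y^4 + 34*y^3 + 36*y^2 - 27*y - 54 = (y + 3)*(y^4 + 7*y^3 + 13*y^2 - 3*y - 18) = (y + 2)*(y + 3)*(y^3 + 5*y^2 + 3*y - 9) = (y - 1)*(y + 2)*(y + 3)*(y^2 + 6*y + 9) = (y - 1)*(y + 2)*(y + 3)^2*(y + 3)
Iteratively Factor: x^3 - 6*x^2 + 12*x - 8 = (x - 2)*(x^2 - 4*x + 4) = (x - 2)^2*(x - 2)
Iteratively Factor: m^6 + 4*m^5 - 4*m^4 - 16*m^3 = (m)*(m^5 + 4*m^4 - 4*m^3 - 16*m^2) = m*(m + 4)*(m^4 - 4*m^2) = m^2*(m + 4)*(m^3 - 4*m) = m^2*(m - 2)*(m + 4)*(m^2 + 2*m) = m^2*(m - 2)*(m + 2)*(m + 4)*(m)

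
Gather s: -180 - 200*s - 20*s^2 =-20*s^2 - 200*s - 180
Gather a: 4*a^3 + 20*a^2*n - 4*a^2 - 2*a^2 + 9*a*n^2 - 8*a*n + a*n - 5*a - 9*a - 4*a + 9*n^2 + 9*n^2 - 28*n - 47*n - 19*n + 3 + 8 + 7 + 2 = 4*a^3 + a^2*(20*n - 6) + a*(9*n^2 - 7*n - 18) + 18*n^2 - 94*n + 20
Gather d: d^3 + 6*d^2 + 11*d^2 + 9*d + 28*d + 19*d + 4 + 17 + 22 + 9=d^3 + 17*d^2 + 56*d + 52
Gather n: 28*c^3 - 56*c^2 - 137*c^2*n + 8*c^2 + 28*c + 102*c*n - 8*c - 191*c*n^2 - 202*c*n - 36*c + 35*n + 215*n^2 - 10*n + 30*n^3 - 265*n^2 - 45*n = 28*c^3 - 48*c^2 - 16*c + 30*n^3 + n^2*(-191*c - 50) + n*(-137*c^2 - 100*c - 20)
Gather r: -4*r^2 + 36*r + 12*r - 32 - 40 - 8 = -4*r^2 + 48*r - 80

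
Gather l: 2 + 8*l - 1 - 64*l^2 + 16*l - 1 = -64*l^2 + 24*l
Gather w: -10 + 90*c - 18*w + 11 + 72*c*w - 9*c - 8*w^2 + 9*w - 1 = 81*c - 8*w^2 + w*(72*c - 9)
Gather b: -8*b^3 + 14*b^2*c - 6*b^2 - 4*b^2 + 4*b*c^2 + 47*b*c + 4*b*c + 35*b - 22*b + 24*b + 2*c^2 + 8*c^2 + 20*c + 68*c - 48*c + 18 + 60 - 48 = -8*b^3 + b^2*(14*c - 10) + b*(4*c^2 + 51*c + 37) + 10*c^2 + 40*c + 30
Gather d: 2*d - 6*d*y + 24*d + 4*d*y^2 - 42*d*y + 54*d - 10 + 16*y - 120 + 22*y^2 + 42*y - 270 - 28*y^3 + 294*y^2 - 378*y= d*(4*y^2 - 48*y + 80) - 28*y^3 + 316*y^2 - 320*y - 400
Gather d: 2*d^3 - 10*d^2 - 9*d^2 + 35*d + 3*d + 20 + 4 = 2*d^3 - 19*d^2 + 38*d + 24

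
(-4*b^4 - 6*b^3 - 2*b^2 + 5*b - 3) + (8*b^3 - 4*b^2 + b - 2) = -4*b^4 + 2*b^3 - 6*b^2 + 6*b - 5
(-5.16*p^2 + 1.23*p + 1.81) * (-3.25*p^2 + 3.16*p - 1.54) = 16.77*p^4 - 20.3031*p^3 + 5.9507*p^2 + 3.8254*p - 2.7874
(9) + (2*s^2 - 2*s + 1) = 2*s^2 - 2*s + 10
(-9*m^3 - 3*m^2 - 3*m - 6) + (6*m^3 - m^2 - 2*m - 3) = -3*m^3 - 4*m^2 - 5*m - 9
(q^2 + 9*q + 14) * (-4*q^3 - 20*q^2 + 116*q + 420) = -4*q^5 - 56*q^4 - 120*q^3 + 1184*q^2 + 5404*q + 5880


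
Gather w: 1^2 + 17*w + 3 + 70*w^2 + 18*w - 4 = 70*w^2 + 35*w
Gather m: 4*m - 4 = 4*m - 4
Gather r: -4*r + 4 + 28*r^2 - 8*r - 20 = 28*r^2 - 12*r - 16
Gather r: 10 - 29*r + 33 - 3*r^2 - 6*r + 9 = -3*r^2 - 35*r + 52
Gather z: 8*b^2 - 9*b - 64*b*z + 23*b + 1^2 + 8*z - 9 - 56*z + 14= 8*b^2 + 14*b + z*(-64*b - 48) + 6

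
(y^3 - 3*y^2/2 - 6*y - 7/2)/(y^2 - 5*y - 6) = (2*y^2 - 5*y - 7)/(2*(y - 6))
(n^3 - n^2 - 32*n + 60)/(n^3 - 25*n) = (n^2 + 4*n - 12)/(n*(n + 5))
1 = 1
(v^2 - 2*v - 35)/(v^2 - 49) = (v + 5)/(v + 7)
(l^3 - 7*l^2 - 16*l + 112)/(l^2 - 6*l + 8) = (l^2 - 3*l - 28)/(l - 2)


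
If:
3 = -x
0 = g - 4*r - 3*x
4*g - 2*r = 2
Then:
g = 13/7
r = 19/7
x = -3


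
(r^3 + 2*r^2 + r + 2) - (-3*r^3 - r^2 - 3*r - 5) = 4*r^3 + 3*r^2 + 4*r + 7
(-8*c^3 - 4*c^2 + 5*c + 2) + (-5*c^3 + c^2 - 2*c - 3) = -13*c^3 - 3*c^2 + 3*c - 1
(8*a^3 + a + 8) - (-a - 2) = 8*a^3 + 2*a + 10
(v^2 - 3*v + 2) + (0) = v^2 - 3*v + 2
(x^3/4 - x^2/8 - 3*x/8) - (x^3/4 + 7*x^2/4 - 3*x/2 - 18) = -15*x^2/8 + 9*x/8 + 18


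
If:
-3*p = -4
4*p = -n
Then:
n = -16/3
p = 4/3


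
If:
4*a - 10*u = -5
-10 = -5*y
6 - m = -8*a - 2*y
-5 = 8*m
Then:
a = -85/64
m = -5/8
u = -1/32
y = 2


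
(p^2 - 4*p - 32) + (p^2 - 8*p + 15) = 2*p^2 - 12*p - 17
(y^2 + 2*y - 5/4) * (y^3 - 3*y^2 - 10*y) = y^5 - y^4 - 69*y^3/4 - 65*y^2/4 + 25*y/2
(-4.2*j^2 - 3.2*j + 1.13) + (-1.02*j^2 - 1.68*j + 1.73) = -5.22*j^2 - 4.88*j + 2.86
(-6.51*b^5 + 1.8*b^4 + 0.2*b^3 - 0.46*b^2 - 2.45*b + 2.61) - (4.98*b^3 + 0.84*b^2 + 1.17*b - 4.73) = -6.51*b^5 + 1.8*b^4 - 4.78*b^3 - 1.3*b^2 - 3.62*b + 7.34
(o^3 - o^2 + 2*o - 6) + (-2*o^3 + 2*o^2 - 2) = -o^3 + o^2 + 2*o - 8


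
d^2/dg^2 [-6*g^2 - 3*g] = -12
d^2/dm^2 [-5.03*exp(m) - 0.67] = -5.03*exp(m)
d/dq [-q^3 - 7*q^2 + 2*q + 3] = -3*q^2 - 14*q + 2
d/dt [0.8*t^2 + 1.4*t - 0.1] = 1.6*t + 1.4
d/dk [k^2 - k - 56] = 2*k - 1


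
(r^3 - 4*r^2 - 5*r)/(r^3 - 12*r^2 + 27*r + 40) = r/(r - 8)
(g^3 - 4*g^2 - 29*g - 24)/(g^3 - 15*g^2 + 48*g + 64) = (g + 3)/(g - 8)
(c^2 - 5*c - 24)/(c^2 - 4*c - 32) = (c + 3)/(c + 4)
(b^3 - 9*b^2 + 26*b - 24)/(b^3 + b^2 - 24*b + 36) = (b - 4)/(b + 6)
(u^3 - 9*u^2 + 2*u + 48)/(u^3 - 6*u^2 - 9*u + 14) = (u^2 - 11*u + 24)/(u^2 - 8*u + 7)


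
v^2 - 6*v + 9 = (v - 3)^2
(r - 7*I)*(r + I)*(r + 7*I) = r^3 + I*r^2 + 49*r + 49*I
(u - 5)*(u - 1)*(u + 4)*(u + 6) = u^4 + 4*u^3 - 31*u^2 - 94*u + 120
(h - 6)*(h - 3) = h^2 - 9*h + 18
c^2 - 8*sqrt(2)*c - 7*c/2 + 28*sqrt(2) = (c - 7/2)*(c - 8*sqrt(2))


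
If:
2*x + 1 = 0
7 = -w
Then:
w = -7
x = -1/2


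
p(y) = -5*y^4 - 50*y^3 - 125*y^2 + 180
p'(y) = -20*y^3 - 150*y^2 - 250*y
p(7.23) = -38913.05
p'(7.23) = -17207.10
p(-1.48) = 44.30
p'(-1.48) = 106.28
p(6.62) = -29406.82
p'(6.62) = -14031.01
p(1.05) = -21.77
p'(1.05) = -451.03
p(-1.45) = 47.52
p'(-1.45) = 108.10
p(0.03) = 179.89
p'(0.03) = -7.64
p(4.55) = -9260.60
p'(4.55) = -6126.80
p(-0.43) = 160.69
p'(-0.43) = 81.36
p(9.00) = -79200.00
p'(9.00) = -28980.00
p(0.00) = 180.00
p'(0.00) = 0.00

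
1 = 1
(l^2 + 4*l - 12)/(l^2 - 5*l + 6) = (l + 6)/(l - 3)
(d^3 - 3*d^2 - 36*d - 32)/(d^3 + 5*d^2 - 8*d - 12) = (d^2 - 4*d - 32)/(d^2 + 4*d - 12)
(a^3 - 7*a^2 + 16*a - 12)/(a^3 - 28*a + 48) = (a^2 - 5*a + 6)/(a^2 + 2*a - 24)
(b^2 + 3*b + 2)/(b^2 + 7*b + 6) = (b + 2)/(b + 6)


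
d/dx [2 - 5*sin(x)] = -5*cos(x)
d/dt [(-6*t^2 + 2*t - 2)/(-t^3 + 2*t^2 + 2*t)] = 2*(-3*t^4 + 2*t^3 - 11*t^2 + 4*t + 2)/(t^2*(t^4 - 4*t^3 + 8*t + 4))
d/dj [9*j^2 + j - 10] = 18*j + 1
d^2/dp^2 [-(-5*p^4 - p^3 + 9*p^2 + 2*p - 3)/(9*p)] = 10*p/3 + 2/9 + 2/(3*p^3)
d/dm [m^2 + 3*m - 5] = 2*m + 3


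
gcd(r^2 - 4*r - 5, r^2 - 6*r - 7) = r + 1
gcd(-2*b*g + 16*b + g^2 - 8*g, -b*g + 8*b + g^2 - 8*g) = g - 8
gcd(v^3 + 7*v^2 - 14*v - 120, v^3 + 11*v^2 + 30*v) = v^2 + 11*v + 30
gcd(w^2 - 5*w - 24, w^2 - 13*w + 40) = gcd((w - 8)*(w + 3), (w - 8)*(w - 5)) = w - 8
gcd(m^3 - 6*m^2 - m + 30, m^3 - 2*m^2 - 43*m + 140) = m - 5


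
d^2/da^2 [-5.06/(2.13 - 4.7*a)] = 223.5508/(4.7*a - 2.13)^3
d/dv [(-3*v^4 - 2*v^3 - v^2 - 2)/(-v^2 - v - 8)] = (6*v^5 + 11*v^4 + 100*v^3 + 49*v^2 + 12*v - 2)/(v^4 + 2*v^3 + 17*v^2 + 16*v + 64)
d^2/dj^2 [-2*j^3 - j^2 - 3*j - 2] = -12*j - 2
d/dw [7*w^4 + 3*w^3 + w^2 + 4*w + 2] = 28*w^3 + 9*w^2 + 2*w + 4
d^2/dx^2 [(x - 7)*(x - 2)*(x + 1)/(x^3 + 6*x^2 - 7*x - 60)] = 4*(-7*x^6 + 18*x^5 + 183*x^4 - 1200*x^3 - 2181*x^2 + 8478*x - 12587)/(x^9 + 18*x^8 + 87*x^7 - 216*x^6 - 2769*x^5 - 3078*x^4 + 25577*x^3 + 55980*x^2 - 75600*x - 216000)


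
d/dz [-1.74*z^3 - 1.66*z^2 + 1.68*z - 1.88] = -5.22*z^2 - 3.32*z + 1.68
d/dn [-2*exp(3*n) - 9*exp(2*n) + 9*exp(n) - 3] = (-6*exp(2*n) - 18*exp(n) + 9)*exp(n)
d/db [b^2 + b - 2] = 2*b + 1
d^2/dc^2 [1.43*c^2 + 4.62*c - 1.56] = 2.86000000000000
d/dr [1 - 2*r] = -2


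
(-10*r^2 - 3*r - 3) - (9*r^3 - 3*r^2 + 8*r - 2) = -9*r^3 - 7*r^2 - 11*r - 1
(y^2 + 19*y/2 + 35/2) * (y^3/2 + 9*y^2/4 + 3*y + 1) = y^5/2 + 7*y^4 + 265*y^3/8 + 551*y^2/8 + 62*y + 35/2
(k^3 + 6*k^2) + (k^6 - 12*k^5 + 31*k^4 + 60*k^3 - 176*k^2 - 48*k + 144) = k^6 - 12*k^5 + 31*k^4 + 61*k^3 - 170*k^2 - 48*k + 144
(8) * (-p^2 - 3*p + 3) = -8*p^2 - 24*p + 24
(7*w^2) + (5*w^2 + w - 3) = 12*w^2 + w - 3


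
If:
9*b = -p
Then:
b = -p/9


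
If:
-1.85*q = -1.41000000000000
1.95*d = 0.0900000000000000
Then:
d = 0.05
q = 0.76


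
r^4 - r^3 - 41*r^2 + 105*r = r*(r - 5)*(r - 3)*(r + 7)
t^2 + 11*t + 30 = (t + 5)*(t + 6)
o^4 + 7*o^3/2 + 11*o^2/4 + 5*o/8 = o*(o + 1/2)^2*(o + 5/2)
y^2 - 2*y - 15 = (y - 5)*(y + 3)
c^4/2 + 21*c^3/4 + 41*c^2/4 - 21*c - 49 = (c/2 + 1)*(c - 2)*(c + 7/2)*(c + 7)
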